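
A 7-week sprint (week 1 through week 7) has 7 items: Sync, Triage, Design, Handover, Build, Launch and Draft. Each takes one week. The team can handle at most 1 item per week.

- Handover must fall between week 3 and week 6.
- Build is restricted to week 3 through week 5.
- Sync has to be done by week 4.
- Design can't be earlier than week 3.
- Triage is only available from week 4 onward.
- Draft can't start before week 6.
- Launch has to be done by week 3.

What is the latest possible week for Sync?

Sync's own window allows nothing later than week 4.
Sync at week 2 is achievable: Design -> week 7, Sync -> week 2, Launch -> week 1, Build -> week 3, Triage -> week 4, Handover -> week 5, Draft -> week 6.
Nothing later works — the capacity limit rule out every week after week 2.

week 2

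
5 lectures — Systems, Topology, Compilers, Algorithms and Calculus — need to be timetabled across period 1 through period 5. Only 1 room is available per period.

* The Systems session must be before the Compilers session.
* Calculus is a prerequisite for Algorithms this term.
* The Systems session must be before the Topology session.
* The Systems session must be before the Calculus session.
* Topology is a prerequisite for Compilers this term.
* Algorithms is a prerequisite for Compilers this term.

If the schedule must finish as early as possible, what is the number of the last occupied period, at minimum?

The precedence chain requires at least 4 distinct periods.
With at most 1 per period and 5 lectures, at least 5 periods are needed.
5 works (last occupied period: period 5): for example Calculus -> period 3, Compilers -> period 5, Systems -> period 1, Algorithms -> period 4, Topology -> period 2.

period 5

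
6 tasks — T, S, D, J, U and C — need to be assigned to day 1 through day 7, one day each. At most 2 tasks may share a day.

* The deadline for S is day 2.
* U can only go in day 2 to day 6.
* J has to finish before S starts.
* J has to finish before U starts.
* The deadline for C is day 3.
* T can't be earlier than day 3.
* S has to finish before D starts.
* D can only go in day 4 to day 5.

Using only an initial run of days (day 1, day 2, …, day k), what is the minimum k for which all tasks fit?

The precedence chain requires at least 3 distinct days.
With at most 2 per day and 6 tasks, at least 3 days are needed.
D can't be placed before day 4, so the schedule must run through at least day 4.
4 works (last occupied day: day 4): for example T=day 3; U=day 2; J=day 1; D=day 4; S=day 2; C=day 1.

4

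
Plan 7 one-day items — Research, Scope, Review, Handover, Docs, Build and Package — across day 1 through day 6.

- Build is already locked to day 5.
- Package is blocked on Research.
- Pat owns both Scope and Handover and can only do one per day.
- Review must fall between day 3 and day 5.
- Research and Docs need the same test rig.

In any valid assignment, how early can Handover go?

Handover at day 1 is achievable: Review in day 3, Build in day 5, Scope in day 2, Package in day 2, Docs in day 2, Handover in day 1, Research in day 1.

day 1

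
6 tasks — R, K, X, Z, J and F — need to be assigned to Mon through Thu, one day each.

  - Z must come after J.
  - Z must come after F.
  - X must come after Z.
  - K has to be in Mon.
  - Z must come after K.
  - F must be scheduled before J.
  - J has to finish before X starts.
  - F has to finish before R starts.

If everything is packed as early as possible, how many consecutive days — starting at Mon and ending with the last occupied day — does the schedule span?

4

The precedence chain requires at least 4 distinct days.
4 works (last occupied day: Thu): for example J=Tue; K=Mon; F=Mon; Z=Wed; X=Thu; R=Tue.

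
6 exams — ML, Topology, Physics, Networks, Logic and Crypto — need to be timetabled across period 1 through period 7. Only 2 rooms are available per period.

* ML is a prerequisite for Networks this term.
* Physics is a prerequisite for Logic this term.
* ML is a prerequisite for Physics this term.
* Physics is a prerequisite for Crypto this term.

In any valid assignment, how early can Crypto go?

Precedence pushes Crypto to at least period 3.
Crypto at period 3 is achievable: Topology -> period 1; Logic -> period 3; Crypto -> period 3; Physics -> period 2; Networks -> period 2; ML -> period 1.

period 3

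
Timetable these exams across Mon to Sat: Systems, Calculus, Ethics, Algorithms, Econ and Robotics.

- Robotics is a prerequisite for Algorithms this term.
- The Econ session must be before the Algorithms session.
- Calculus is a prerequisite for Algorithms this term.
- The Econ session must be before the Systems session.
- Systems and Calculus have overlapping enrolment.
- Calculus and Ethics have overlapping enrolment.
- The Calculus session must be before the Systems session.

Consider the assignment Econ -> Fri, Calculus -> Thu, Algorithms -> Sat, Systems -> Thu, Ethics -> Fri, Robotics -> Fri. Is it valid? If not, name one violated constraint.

Robotics is a prerequisite for Algorithms this term — holds.
Calculus and Ethics have overlapping enrolment — holds.
The Calculus session must be before the Systems session — violated.
Calculus is a prerequisite for Algorithms this term — holds.
Systems and Calculus have overlapping enrolment — violated.
The Econ session must be before the Systems session — violated.
The Econ session must be before the Algorithms session — holds.

Invalid. The Econ session must be before the Systems session.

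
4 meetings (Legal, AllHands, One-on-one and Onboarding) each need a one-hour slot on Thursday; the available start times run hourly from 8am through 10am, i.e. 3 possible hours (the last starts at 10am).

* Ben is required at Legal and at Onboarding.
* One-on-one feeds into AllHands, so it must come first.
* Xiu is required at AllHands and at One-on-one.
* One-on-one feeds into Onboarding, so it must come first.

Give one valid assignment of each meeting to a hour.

One-on-one -> 8am, AllHands -> 9am, Legal -> 8am, Onboarding -> 9am

Checking: One-on-one(8am) before Onboarding(9am); One-on-one(8am) before AllHands(9am); AllHands(9am) != One-on-one(8am); Legal(8am) != Onboarding(9am).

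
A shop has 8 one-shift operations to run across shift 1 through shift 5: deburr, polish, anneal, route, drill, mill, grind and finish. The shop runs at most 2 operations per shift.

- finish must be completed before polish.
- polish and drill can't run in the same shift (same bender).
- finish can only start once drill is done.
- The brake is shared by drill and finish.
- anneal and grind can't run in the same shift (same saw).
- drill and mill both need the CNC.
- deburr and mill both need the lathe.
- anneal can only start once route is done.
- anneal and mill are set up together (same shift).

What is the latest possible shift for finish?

Precedence pushes finish to at least shift 2; downstream work caps finish at shift 4.
finish at shift 4 is achievable: deburr in shift 3; anneal in shift 2; grind in shift 3; mill in shift 2; polish in shift 5; drill in shift 1; route in shift 1; finish in shift 4.

shift 4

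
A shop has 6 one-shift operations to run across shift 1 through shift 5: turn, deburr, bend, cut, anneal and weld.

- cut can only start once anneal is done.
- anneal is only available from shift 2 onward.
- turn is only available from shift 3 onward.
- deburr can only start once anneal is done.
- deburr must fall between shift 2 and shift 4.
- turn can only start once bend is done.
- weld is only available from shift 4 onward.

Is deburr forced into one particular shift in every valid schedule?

deburr can be shift 3 (e.g. turn -> shift 3, deburr -> shift 3, weld -> shift 4, anneal -> shift 2, bend -> shift 1, cut -> shift 3) or shift 4 (e.g. cut -> shift 3, weld -> shift 4, bend -> shift 1, deburr -> shift 4, anneal -> shift 2, turn -> shift 3).

No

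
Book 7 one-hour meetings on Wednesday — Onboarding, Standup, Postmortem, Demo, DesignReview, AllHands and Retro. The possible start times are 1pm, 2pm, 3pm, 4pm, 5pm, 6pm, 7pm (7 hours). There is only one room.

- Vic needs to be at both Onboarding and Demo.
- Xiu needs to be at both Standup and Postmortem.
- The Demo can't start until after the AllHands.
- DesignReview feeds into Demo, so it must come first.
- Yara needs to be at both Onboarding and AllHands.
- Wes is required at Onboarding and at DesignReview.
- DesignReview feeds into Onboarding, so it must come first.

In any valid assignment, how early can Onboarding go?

2pm

Precedence pushes Onboarding to at least 2pm.
Onboarding at 2pm is achievable: Demo=4pm; Retro=7pm; Standup=5pm; Postmortem=6pm; Onboarding=2pm; AllHands=3pm; DesignReview=1pm.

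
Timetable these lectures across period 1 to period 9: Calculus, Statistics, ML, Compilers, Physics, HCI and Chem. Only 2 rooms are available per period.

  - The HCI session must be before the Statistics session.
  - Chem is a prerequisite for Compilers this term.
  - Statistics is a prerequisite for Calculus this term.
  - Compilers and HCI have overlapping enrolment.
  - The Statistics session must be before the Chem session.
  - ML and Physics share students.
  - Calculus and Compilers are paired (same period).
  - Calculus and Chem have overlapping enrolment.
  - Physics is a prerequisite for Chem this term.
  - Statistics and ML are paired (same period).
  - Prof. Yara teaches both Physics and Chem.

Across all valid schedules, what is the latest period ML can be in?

ML must be in the same period as Statistics, which can't be before period 2, so ML is at least period 2; ML must be in the same period as Statistics, which can't be after period 7, so ML is at most period 7.
ML at period 7 is achievable: ML=period 7, Physics=period 1, Calculus=period 9, HCI=period 1, Chem=period 8, Statistics=period 7, Compilers=period 9.

period 7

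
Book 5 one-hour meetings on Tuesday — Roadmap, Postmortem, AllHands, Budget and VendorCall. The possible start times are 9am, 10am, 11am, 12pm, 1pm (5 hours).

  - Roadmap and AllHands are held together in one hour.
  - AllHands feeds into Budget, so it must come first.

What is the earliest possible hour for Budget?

10am

Precedence pushes Budget to at least 10am.
Budget at 10am is achievable: AllHands in 9am, Budget in 10am, VendorCall in 9am, Postmortem in 9am, Roadmap in 9am.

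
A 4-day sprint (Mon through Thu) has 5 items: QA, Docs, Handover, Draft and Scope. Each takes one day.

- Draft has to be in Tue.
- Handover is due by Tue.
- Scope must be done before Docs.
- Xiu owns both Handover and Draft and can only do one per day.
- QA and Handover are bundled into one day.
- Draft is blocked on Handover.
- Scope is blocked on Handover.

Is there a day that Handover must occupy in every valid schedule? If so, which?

Handover's window is Mon–Tue.
Draft is fixed at Tue, and Handover can't share a day with Draft.
So Handover must be Mon.

Mon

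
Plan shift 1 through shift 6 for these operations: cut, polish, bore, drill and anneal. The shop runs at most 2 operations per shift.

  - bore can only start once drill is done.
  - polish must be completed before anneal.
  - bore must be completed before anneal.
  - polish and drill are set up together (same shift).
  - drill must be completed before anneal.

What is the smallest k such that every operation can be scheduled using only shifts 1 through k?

The precedence chain requires at least 3 distinct shifts.
With at most 2 per shift and 5 operations, at least 3 shifts are needed.
3 works (last occupied shift: shift 3): for example bore in shift 2, drill in shift 1, cut in shift 2, polish in shift 1, anneal in shift 3.

3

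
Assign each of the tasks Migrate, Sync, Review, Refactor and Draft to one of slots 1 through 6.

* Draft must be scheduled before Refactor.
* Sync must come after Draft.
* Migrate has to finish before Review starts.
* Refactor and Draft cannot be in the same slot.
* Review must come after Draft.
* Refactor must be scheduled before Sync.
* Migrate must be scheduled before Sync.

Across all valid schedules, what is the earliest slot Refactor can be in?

Precedence pushes Refactor to at least 2; downstream work caps Refactor at 5.
Refactor at 2 is achievable: Draft -> 1, Migrate -> 1, Review -> 2, Refactor -> 2, Sync -> 3.

2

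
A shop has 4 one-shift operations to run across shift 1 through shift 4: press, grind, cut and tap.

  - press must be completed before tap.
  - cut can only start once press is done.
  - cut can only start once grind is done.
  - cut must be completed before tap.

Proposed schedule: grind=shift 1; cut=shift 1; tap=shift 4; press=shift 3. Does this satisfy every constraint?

No — it violates: cut can only start once press is done

cut can only start once press is done — violated.
cut must be completed before tap — holds.
cut can only start once grind is done — violated.
press must be completed before tap — holds.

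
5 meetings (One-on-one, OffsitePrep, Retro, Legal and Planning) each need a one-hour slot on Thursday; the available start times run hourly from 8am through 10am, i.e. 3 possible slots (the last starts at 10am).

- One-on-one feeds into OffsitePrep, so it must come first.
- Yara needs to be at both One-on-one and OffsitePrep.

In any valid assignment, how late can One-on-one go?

Downstream work caps One-on-one at 9am.
One-on-one at 9am is achievable: Planning=8am; Retro=8am; Legal=8am; One-on-one=9am; OffsitePrep=10am.

9am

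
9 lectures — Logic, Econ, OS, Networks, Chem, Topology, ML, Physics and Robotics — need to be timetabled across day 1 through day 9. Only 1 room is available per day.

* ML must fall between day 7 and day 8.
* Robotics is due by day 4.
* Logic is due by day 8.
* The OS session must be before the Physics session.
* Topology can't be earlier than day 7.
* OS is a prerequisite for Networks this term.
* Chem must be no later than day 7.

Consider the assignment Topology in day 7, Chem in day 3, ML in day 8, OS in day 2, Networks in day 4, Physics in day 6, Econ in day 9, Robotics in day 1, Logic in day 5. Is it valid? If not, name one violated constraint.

The OS session must be before the Physics session — holds.
Topology can't be earlier than day 7 — holds.
OS is a prerequisite for Networks this term — holds.
Logic is due by day 8 — holds.
Chem must be no later than day 7 — holds.
ML must fall between day 7 and day 8 — holds.
Only 1 room is available per day — holds.
Robotics is due by day 4 — holds.

Yes, all constraints hold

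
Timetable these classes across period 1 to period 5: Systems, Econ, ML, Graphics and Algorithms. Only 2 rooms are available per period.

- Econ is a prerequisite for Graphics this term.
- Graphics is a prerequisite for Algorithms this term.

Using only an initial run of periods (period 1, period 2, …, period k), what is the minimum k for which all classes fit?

The precedence chain requires at least 3 distinct periods.
With at most 2 per period and 5 classes, at least 3 periods are needed.
3 works (last occupied period: period 3): for example Algorithms=period 3, Graphics=period 2, Systems=period 1, ML=period 2, Econ=period 1.

3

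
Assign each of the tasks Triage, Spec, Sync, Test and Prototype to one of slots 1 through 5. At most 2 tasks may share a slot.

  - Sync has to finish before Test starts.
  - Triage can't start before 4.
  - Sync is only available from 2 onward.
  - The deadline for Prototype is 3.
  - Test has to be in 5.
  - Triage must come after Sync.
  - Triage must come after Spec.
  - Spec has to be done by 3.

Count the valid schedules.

Splitting on Triage: it can be 4 (16), 5 (25). Listing each branch's schedules as (Spec, Sync, Test, Prototype):
Triage=4: (1,2,5,1) (1,2,5,2) (1,2,5,3) (1,3,5,1) (1,3,5,2) (1,3,5,3) (2,2,5,1) (2,2,5,3) (2,3,5,1) (2,3,5,2) (2,3,5,3) (3,2,5,1) (3,2,5,2) (3,2,5,3) (3,3,5,1) (3,3,5,2) — 16.
Triage=5: (1,2,5,1) (1,2,5,2) (1,2,5,3) (1,3,5,1) (1,3,5,2) (1,3,5,3) (1,4,5,1) (1,4,5,2) (1,4,5,3) (2,2,5,1) (2,2,5,3) (2,3,5,1) (2,3,5,2) (2,3,5,3) (2,4,5,1) (2,4,5,2) (2,4,5,3) (3,2,5,1) (3,2,5,2) (3,2,5,3) (3,3,5,1) (3,3,5,2) (3,4,5,1) (3,4,5,2) (3,4,5,3) — 25.
Summing: 16 + 25 = 41.

41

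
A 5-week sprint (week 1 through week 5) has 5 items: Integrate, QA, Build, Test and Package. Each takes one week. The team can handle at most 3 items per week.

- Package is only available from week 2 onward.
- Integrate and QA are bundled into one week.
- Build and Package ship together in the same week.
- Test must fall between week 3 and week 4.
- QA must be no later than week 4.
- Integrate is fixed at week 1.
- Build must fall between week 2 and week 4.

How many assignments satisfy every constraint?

Splitting on Build: it can be week 2 (2), week 3 (2), week 4 (2). Listing each branch's schedules as (Integrate, QA, Test, Package) by week number:
Build=week 2: (1,1,3,2) (1,1,4,2) — 2.
Build=week 3: (1,1,3,3) (1,1,4,3) — 2.
Build=week 4: (1,1,3,4) (1,1,4,4) — 2.
Summing: 2 + 2 + 2 = 6.

6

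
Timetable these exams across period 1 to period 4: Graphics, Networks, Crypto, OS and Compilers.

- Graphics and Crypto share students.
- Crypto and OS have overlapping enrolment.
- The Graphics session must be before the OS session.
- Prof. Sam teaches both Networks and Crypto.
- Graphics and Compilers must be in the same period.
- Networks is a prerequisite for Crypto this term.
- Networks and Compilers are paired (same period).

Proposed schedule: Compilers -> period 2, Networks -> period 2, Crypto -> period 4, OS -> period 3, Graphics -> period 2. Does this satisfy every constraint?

Yes, all constraints hold

Graphics and Crypto share students — holds.
Prof. Sam teaches both Networks and Crypto — holds.
Graphics and Compilers must be in the same period — holds.
The Graphics session must be before the OS session — holds.
Crypto and OS have overlapping enrolment — holds.
Networks and Compilers are paired (same period) — holds.
Networks is a prerequisite for Crypto this term — holds.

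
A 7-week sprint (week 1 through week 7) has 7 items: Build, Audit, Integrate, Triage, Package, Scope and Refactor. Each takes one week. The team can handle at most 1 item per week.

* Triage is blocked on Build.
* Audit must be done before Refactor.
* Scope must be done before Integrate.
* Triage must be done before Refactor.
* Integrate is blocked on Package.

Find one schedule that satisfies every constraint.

Package -> week 1; Scope -> week 2; Triage -> week 5; Audit -> week 6; Build -> week 4; Refactor -> week 7; Integrate -> week 3

Checking: Build(week 4) before Triage(week 5); Triage(week 5) before Refactor(week 7); Scope(week 2) before Integrate(week 3); Audit(week 6) before Refactor(week 7); Package(week 1) before Integrate(week 3); max 1 per week (cap 1).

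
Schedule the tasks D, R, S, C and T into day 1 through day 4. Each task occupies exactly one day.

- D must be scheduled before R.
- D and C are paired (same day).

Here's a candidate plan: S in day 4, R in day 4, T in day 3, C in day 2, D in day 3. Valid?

No. D and C are paired (same day) is not satisfied.

D must be scheduled before R — holds.
D and C are paired (same day) — violated.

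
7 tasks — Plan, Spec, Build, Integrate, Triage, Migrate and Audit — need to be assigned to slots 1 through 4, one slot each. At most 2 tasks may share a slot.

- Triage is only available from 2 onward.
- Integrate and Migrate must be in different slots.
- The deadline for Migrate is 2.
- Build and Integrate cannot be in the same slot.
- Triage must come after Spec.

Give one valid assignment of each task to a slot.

Triage=2, Plan=2, Spec=1, Build=3, Integrate=4, Migrate=1, Audit=3

Checking: Spec(1) before Triage(2); Integrate(4) != Migrate(1); Build(3) != Integrate(4); Migrate=1 in [1,2]; Triage=2 in [2,4]; max 2 per slot (cap 2).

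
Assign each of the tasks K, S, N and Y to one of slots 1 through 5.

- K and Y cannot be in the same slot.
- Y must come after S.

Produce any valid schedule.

N=1, S=1, K=1, Y=2

Checking: S(1) before Y(2); K(1) != Y(2).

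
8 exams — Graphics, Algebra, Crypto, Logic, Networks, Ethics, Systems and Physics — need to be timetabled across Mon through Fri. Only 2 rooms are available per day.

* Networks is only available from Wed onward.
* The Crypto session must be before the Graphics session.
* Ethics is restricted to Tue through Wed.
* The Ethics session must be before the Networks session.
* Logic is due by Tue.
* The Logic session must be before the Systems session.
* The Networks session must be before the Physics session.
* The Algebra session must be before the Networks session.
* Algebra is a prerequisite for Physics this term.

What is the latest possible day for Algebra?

Downstream work caps Algebra at Wed.
Algebra at Wed is achievable: Graphics=Tue, Physics=Fri, Logic=Mon, Crypto=Mon, Ethics=Tue, Networks=Thu, Algebra=Wed, Systems=Wed.

Wed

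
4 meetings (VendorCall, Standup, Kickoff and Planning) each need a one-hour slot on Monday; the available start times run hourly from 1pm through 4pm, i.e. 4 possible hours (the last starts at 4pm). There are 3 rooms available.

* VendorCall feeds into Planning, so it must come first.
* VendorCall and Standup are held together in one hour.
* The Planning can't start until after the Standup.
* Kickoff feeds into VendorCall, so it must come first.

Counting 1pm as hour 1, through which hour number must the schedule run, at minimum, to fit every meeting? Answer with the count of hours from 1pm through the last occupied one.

The precedence chain requires at least 3 distinct hours.
With at most 3 per hour and 4 meetings, at least 2 hours are needed.
3 works (last occupied hour: 3pm): for example Planning -> 3pm; Kickoff -> 1pm; VendorCall -> 2pm; Standup -> 2pm.

3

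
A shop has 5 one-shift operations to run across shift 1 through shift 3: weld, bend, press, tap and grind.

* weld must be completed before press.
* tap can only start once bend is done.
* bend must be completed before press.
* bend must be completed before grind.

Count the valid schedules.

Splitting on weld: it can be shift 1 (9), shift 2 (5). Listing each branch's schedules as (bend, press, tap, grind) by shift number:
weld=shift 1: (1,2,2,2) (1,2,2,3) (1,2,3,2) (1,2,3,3) (1,3,2,2) (1,3,2,3) (1,3,3,2) (1,3,3,3) (2,3,3,3) — 9.
weld=shift 2: (1,3,2,2) (1,3,2,3) (1,3,3,2) (1,3,3,3) (2,3,3,3) — 5.
Summing: 9 + 5 = 14.

14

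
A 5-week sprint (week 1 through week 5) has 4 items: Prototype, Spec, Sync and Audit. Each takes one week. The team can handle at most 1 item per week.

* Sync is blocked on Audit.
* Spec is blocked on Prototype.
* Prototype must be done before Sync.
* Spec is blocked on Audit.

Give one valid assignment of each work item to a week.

Spec=week 3; Sync=week 4; Prototype=week 1; Audit=week 2

Checking: Prototype(week 1) before Sync(week 4); Audit(week 2) before Spec(week 3); Prototype(week 1) before Spec(week 3); Audit(week 2) before Sync(week 4); max 1 per week (cap 1).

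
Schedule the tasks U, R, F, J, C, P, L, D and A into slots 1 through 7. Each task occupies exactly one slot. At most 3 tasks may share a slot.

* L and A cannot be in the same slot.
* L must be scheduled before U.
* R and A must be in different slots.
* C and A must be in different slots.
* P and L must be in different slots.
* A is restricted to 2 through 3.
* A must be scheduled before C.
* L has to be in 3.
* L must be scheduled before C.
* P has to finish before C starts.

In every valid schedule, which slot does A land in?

2

A's window is 2–3.
L is fixed at 3, and A can't share a slot with L.
So A must be 2.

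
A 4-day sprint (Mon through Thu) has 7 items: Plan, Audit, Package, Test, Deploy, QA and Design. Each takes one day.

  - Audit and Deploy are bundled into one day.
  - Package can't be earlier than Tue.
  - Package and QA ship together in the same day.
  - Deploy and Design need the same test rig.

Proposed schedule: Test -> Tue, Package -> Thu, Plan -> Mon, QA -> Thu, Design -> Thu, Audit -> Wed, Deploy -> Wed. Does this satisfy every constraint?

Yes

Deploy and Design need the same test rig — holds.
Audit and Deploy are bundled into one day — holds.
Package can't be earlier than Tue — holds.
Package and QA ship together in the same day — holds.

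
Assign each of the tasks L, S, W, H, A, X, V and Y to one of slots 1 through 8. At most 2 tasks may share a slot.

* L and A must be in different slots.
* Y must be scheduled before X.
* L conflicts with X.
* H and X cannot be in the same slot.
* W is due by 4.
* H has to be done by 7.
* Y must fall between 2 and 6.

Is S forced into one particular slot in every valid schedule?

No

S can be 1 (e.g. A=3; Y=2; S=1; X=3; L=4; W=1; H=2; V=4) or 2 (e.g. V in 4, A in 3, W in 1, S in 2, X in 3, L in 4, Y in 2, H in 1).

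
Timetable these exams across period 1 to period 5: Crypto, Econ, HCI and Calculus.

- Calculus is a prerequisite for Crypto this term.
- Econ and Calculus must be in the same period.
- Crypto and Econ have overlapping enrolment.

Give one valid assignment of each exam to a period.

Calculus -> period 1, Econ -> period 1, Crypto -> period 2, HCI -> period 1

Checking: Calculus(period 1) before Crypto(period 2); Crypto(period 2) != Econ(period 1); Econ = Calculus = period 1.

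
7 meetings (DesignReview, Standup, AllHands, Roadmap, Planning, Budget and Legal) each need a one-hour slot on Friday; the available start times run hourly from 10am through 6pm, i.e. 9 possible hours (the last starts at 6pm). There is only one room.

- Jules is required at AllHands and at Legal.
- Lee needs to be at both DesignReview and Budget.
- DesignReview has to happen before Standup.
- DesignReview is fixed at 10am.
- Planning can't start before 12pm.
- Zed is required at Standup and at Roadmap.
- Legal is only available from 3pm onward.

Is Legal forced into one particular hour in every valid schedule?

Legal can be 3pm (e.g. Budget in 4pm, Legal in 3pm, DesignReview in 10am, Roadmap in 2pm, Planning in 12pm, AllHands in 1pm, Standup in 11am) or 4pm (e.g. AllHands=1pm; Legal=4pm; Roadmap=2pm; Standup=11am; Budget=3pm; Planning=12pm; DesignReview=10am).

No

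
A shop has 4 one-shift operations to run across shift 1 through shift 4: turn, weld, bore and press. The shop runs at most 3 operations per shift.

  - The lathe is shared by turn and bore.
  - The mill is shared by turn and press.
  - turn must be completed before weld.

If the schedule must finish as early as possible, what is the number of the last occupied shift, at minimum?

The precedence chain requires at least 2 distinct shifts.
With at most 3 per shift and 4 operations, at least 2 shifts are needed.
2 works (last occupied shift: shift 2): for example bore -> shift 2, press -> shift 2, weld -> shift 2, turn -> shift 1.

shift 2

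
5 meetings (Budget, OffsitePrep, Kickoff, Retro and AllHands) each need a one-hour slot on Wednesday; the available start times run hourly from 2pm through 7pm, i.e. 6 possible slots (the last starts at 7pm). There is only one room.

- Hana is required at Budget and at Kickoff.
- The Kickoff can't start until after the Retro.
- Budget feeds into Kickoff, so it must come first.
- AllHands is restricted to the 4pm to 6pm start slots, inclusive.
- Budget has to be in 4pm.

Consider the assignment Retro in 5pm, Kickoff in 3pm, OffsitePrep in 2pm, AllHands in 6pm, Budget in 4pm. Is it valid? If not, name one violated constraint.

Budget feeds into Kickoff, so it must come first — violated.
AllHands is restricted to the 4pm to 6pm start slots, inclusive — holds.
Budget has to be in 4pm — holds.
The Kickoff can't start until after the Retro — violated.
There is only one room — holds.
Hana is required at Budget and at Kickoff — holds.

Invalid. The Kickoff can't start until after the Retro.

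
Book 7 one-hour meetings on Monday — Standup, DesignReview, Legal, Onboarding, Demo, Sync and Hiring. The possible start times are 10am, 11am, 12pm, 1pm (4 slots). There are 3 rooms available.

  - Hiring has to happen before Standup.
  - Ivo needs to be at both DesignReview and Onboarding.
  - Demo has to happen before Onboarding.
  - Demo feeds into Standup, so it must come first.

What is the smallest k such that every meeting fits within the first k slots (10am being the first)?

The precedence chain requires at least 2 distinct slots.
With at most 3 per slot and 7 meetings, at least 3 slots are needed.
3 works (last occupied slot: 12pm): for example Demo -> 10am, Onboarding -> 11am, Standup -> 11am, Hiring -> 10am, Sync -> 12pm, DesignReview -> 10am, Legal -> 11am.

3 slots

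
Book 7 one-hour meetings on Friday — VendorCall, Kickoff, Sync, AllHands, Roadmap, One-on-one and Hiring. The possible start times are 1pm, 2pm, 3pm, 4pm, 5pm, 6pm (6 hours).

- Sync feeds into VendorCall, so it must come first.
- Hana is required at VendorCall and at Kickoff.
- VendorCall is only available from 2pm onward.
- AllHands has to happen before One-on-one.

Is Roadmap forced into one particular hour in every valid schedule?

No

Roadmap can be 1pm (e.g. Hiring=1pm; AllHands=1pm; Sync=1pm; One-on-one=2pm; Kickoff=1pm; Roadmap=1pm; VendorCall=2pm) or 2pm (e.g. Roadmap -> 2pm; Sync -> 1pm; VendorCall -> 2pm; AllHands -> 1pm; Hiring -> 1pm; Kickoff -> 1pm; One-on-one -> 2pm).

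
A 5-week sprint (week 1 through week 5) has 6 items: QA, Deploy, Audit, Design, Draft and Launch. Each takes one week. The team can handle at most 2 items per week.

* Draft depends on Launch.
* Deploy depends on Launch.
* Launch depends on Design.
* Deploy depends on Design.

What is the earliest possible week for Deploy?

Precedence pushes Deploy to at least week 3.
Deploy at week 3 is achievable: Launch=week 2; Deploy=week 3; Audit=week 2; QA=week 1; Design=week 1; Draft=week 3.

week 3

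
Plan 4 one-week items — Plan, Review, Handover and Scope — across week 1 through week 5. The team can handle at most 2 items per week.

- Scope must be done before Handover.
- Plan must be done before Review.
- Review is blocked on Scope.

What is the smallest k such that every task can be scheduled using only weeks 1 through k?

The precedence chain requires at least 2 distinct weeks.
With at most 2 per week and 4 tasks, at least 2 weeks are needed.
2 works (last occupied week: week 2): for example Review in week 2, Handover in week 2, Scope in week 1, Plan in week 1.

2 weeks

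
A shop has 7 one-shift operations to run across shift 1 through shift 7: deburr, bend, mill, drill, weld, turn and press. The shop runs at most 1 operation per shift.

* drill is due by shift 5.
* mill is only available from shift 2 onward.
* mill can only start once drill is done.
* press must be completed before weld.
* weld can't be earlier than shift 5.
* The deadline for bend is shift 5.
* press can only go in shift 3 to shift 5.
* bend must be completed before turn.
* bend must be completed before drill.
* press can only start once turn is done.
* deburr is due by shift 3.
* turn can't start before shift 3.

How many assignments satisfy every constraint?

14

Splitting on deburr: it can be shift 1 (6), shift 2 (6), shift 3 (2). Listing each branch's schedules as (bend, mill, drill, weld, turn, press) by shift number:
deburr=shift 1: (2,6,3,7,4,5) (2,6,4,7,3,5) (2,6,5,7,3,4) (2,7,3,6,4,5) (2,7,4,6,3,5) (2,7,5,6,3,4) — 6.
deburr=shift 2: (1,6,3,7,4,5) (1,6,4,7,3,5) (1,6,5,7,3,4) (1,7,3,6,4,5) (1,7,4,6,3,5) (1,7,5,6,3,4) — 6.
deburr=shift 3: (1,6,2,7,4,5) (1,7,2,6,4,5) — 2.
Summing: 6 + 6 + 2 = 14.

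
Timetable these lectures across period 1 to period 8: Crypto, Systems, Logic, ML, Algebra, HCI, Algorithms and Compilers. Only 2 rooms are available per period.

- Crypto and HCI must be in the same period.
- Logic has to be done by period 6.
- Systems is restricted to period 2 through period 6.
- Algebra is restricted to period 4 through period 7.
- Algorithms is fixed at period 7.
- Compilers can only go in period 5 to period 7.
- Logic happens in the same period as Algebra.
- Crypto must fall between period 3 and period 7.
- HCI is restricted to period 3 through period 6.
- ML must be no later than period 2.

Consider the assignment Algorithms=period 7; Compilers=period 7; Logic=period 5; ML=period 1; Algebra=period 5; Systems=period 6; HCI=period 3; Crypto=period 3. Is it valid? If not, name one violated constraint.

Logic happens in the same period as Algebra — holds.
Only 2 rooms are available per period — holds.
Algebra is restricted to period 4 through period 7 — holds.
HCI is restricted to period 3 through period 6 — holds.
Crypto must fall between period 3 and period 7 — holds.
Crypto and HCI must be in the same period — holds.
Compilers can only go in period 5 to period 7 — holds.
ML must be no later than period 2 — holds.
Systems is restricted to period 2 through period 6 — holds.
Algorithms is fixed at period 7 — holds.
Logic has to be done by period 6 — holds.

Yes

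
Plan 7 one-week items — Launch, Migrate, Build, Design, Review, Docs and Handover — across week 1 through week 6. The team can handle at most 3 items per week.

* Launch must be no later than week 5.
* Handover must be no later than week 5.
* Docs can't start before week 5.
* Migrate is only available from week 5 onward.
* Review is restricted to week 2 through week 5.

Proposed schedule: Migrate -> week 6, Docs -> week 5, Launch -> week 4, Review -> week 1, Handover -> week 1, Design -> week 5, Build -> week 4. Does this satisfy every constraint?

No — it violates: Review is restricted to week 2 through week 5

Migrate is only available from week 5 onward — holds.
Docs can't start before week 5 — holds.
Review is restricted to week 2 through week 5 — violated.
Launch must be no later than week 5 — holds.
Handover must be no later than week 5 — holds.
The team can handle at most 3 items per week — holds.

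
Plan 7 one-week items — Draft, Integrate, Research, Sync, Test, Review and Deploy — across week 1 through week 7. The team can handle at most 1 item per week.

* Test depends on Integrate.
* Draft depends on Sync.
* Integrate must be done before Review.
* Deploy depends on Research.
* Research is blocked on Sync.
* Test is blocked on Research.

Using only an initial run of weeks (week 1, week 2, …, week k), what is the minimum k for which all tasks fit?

The precedence chain requires at least 3 distinct weeks.
With at most 1 per week and 7 tasks, at least 7 weeks are needed.
7 works (last occupied week: week 7): for example Test=week 4; Review=week 6; Integrate=week 3; Draft=week 5; Research=week 2; Sync=week 1; Deploy=week 7.

7 weeks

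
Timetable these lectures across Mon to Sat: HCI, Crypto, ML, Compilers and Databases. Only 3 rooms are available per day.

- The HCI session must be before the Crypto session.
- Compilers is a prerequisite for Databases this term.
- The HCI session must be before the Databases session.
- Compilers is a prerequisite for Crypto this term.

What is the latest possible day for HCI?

Fri

Downstream work caps HCI at Fri.
HCI at Fri is achievable: HCI in Fri, Compilers in Mon, ML in Mon, Databases in Sat, Crypto in Sat.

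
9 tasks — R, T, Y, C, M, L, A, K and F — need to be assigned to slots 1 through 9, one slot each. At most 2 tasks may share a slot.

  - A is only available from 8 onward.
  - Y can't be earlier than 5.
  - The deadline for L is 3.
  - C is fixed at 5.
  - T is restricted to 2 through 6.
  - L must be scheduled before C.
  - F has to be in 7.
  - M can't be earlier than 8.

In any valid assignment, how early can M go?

8

M is available from 8.
M at 8 is achievable: M in 8; Y in 5; T in 2; C in 5; R in 1; A in 8; F in 7; K in 2; L in 1.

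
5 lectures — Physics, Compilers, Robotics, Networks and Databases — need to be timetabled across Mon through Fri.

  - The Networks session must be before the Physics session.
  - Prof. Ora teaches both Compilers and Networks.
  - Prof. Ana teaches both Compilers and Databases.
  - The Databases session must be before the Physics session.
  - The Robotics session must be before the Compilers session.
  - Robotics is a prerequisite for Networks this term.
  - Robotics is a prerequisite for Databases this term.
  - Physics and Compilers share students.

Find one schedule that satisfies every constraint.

Databases in Tue, Compilers in Thu, Physics in Wed, Robotics in Mon, Networks in Tue

Checking: Networks(Tue) before Physics(Wed); Robotics(Mon) before Databases(Tue); Robotics(Mon) before Compilers(Thu); Robotics(Mon) before Networks(Tue); Databases(Tue) before Physics(Wed); Compilers(Thu) != Networks(Tue); Compilers(Thu) != Databases(Tue); Physics(Wed) != Compilers(Thu).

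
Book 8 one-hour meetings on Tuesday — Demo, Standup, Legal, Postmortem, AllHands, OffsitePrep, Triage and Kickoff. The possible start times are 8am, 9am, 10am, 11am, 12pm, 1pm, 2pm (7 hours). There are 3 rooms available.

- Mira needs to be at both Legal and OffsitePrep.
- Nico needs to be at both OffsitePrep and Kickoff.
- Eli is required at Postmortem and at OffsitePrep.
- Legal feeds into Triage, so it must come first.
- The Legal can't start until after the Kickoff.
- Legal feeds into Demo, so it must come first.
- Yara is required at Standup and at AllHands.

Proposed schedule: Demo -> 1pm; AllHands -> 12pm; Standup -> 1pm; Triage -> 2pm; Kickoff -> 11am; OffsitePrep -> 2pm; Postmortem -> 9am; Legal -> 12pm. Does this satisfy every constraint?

The Legal can't start until after the Kickoff — holds.
Eli is required at Postmortem and at OffsitePrep — holds.
Yara is required at Standup and at AllHands — holds.
Legal feeds into Demo, so it must come first — holds.
Legal feeds into Triage, so it must come first — holds.
Nico needs to be at both OffsitePrep and Kickoff — holds.
There are 3 rooms available — holds.
Mira needs to be at both Legal and OffsitePrep — holds.

Yes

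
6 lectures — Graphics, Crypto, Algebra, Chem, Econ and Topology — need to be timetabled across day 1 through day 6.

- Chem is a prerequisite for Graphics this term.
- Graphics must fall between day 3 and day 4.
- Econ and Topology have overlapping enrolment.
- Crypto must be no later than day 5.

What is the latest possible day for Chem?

day 3

Downstream work caps Chem at day 3.
Chem at day 3 is achievable: Chem -> day 3, Crypto -> day 1, Topology -> day 2, Econ -> day 1, Graphics -> day 4, Algebra -> day 1.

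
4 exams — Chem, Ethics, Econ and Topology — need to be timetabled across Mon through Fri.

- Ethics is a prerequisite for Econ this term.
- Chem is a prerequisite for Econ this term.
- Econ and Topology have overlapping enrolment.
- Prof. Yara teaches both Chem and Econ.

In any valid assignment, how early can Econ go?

Tue

Precedence pushes Econ to at least Tue.
Econ at Tue is achievable: Topology=Mon, Chem=Mon, Econ=Tue, Ethics=Mon.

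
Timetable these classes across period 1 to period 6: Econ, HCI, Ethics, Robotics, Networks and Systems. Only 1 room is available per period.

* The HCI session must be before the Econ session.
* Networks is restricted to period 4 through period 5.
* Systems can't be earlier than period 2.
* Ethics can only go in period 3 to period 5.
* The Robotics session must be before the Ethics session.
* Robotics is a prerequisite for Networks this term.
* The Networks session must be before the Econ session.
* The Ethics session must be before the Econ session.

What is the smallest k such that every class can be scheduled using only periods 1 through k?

The precedence chain requires at least 3 distinct periods.
With at most 1 per period and 6 classes, at least 6 periods are needed.
Propagating the time windows through the other constraints, Econ can't land before period 5, so the schedule must run through at least period 5.
6 works (last occupied period: period 6): for example Robotics -> period 1; Systems -> period 2; Econ -> period 6; HCI -> period 5; Networks -> period 4; Ethics -> period 3.

6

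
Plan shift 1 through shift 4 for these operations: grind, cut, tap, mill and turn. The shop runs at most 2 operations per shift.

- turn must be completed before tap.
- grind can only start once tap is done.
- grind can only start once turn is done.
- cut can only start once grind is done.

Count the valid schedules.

4

Enumerating: cut in shift 4; grind in shift 3; mill in shift 1; tap in shift 2; turn in shift 1 | turn in shift 1; grind in shift 3; tap in shift 2; cut in shift 4; mill in shift 2 | mill=shift 3; turn=shift 1; cut=shift 4; grind=shift 3; tap=shift 2 | turn in shift 1; tap in shift 2; mill in shift 4; cut in shift 4; grind in shift 3.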